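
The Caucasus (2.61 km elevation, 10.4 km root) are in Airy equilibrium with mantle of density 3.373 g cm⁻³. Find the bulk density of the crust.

2.7 g cm⁻³

ρ_c h = (ρ_m − ρ_c) r → ρ_c (h + r) = ρ_m r → ρ_c = ρ_m r / (h + r).
ρ_c = 3.373 × 10.4 km / (2.61 km + 10.4 km) = 2.7 g cm⁻³.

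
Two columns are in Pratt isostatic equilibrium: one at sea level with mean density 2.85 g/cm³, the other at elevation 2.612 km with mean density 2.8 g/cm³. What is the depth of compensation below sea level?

146 km

ρ_ref D = ρ (D + h) → D (ρ_ref − ρ) = ρ h.
D = ρ h/(ρ_ref − ρ) = 2.8 × 2.612 km/(2.85 − 2.8) = 146 km.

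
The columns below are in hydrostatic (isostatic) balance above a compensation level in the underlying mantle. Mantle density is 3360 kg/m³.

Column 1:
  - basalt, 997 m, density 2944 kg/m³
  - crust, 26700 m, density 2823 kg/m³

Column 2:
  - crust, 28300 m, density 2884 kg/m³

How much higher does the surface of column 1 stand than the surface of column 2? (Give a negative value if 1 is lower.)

382 m

For any compensation level in the mantle, the mantle terms cancel and isostasy reduces to e = (Σt_1 − Σt_2) − (Σ(ρt)_1 − Σ(ρt)_2) / ρ_m.
Σt_1 = 27697 m; Σt_2 = 28300 m; Σ(ρt)_1 = 78309268; Σ(ρt)_2 = 81617200 (in m·kg/m³).
e = (27697 − 28300) − (78309268 − 81617200) / 3360 = 382 m.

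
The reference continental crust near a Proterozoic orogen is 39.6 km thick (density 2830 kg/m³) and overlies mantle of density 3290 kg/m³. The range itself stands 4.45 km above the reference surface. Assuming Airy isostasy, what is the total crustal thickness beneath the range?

Root depth r = h ρ_c / (ρ_m − ρ_c) = 4.45 km × 2830 / 460 = 27.38 km.
Total thickness = T + h + r = 39.6 km + 4.45 km + 27.38 km = 71.4 km.

71.4 km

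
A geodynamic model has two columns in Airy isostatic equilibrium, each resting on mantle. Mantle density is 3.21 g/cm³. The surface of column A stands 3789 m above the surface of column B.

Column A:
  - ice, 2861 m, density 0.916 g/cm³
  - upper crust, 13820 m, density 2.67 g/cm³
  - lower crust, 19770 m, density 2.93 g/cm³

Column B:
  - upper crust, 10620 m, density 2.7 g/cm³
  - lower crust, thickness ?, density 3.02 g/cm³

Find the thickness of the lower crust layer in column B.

10400 m

Take the compensation level at the base of the deeper column (depth z_c below the surface of column A) and equate Σ ρ_i t_i down to z_c; mantle fills any gap and the z_c terms cancel.
Column A: 2861×0.916 + 13820×2.67 + 19770×2.93 + (z_c − 36451)×3.21
Column B: 3789×0 + 10620×2.7 + x×3.02 + (z_c − 3789 − 10620 − x)×3.21
The z_c×3.21 term appears on both sides and cancels. Collect the known terms of each column as K = Σ(ρt)_known − 3.21 × (depth of known layers): K_A = 97446.176 − 3.21×36451 = −19561.534; K_B = 28674 − 3.21×(3789 + 10620) = −17578.89.
Balance: K_A = K_B − x×(3.21 − 3.02), so x = (K_B − K_A)/(3.21 − 3.02) = 1982.64/0.19 = 10400 m.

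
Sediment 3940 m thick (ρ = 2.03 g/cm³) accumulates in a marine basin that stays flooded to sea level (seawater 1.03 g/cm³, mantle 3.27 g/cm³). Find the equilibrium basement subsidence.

1760 m

Submarine loading: the sediment displaces seawater, and the subsidence is in turn flooded, so s (ρ_m − ρ_w) = t (ρ_sed − ρ_w).
s = 3940 m × (2.03 − 1.03) / (3.27 − 1.03) = 1760 m.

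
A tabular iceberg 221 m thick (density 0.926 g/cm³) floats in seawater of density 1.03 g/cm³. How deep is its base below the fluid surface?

199 m

Draft d = t ρ_obj/ρ_fluid = 221 m × 0.926/1.03 = 199 m.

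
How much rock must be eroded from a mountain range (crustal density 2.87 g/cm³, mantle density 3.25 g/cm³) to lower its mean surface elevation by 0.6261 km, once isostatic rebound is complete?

5.35 km

Net drop Δ = e − u = e − e ρ_c/ρ_m = e (ρ_m − ρ_c)/ρ_m.
e = Δ ρ_m/(ρ_m − ρ_c) = 0.6261 km × 3.25/0.38 = 5.35 km.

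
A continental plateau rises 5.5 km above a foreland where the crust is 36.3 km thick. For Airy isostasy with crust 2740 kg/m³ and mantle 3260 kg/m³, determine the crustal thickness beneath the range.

70.8 km

Root depth r = h ρ_c / (ρ_m − ρ_c) = 5.5 km × 2740 / 520 = 28.98 km.
Total thickness = T + h + r = 36.3 km + 5.5 km + 28.98 km = 70.8 km.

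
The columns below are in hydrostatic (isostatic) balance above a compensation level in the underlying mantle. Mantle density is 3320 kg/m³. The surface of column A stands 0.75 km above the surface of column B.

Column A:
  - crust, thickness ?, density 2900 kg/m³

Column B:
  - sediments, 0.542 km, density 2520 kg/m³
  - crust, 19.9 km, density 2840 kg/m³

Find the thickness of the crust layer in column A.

29.7 km

Take the compensation level at the base of the deeper column (depth z_c below the surface of column A) and equate Σ ρ_i t_i down to z_c; mantle fills any gap and the z_c terms cancel.
Column A: x×2900 + (z_c − 0 − x)×3320
Column B: 0.75×0 + 0.542×2520 + 19.9×2840 + (z_c − 0.75 − 20.442)×3320
The z_c×3320 term appears on both sides and cancels. Collect the known terms of each column as K = Σ(ρt)_known − 3320 × (depth of known layers): K_A = 0 − 3320×0 = 0; K_B = 57881.84 − 3320×(0.75 + 20.442) = −12475.6.
Balance: K_A − x×(3320 − 2900) = K_B, so x = (K_A − K_B)/(3320 − 2900) = 12475.6/420 = 29.7 km.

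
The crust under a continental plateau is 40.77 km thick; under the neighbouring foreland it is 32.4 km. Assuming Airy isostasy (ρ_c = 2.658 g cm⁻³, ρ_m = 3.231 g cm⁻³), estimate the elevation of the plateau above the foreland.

Excess crust Δ = 40.77 km − 32.4 km = 8.37 km, split between elevation h and root r with h + r = Δ.
Airy balance ρ_c h = (ρ_m − ρ_c) r gives r = h ρ_c/(ρ_m − ρ_c), so h (1 + ρ_c/(ρ_m − ρ_c)) = Δ, i.e. h = Δ (ρ_m − ρ_c)/ρ_m.
h = 8.37 km × 0.573/3.231 = 1.48 km.

1.48 km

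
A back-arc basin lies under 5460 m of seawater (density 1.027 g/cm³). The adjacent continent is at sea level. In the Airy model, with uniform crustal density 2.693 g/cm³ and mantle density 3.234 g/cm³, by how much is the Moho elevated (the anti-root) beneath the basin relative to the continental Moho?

By Archimedes' principle applied to the lithosphere: replacing crust with seawater at the top is compensated by replacing crust with mantle at the base: d (ρ_c − ρ_w) = a (ρ_m − ρ_c).
a = d (ρ_c − ρ_w)/(ρ_m − ρ_c) = 5460 m × 1.666/0.541 = 16800 m.

16800 m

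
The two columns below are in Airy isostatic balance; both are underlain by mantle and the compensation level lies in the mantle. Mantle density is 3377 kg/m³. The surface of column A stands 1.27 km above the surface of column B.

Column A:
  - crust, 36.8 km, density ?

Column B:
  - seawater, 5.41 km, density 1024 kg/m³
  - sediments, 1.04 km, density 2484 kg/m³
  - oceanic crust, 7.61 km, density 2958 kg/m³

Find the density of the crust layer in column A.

2800 kg/m³

Take the compensation level at the base of the deeper column (depth z_c below the surface of column A) and equate Σ ρ_i t_i down to z_c; mantle fills any gap and the z_c terms cancel.
Column A: 36.8×ρ + (z_c − 36.8)×3377
Column B: 1.27×0 + 5.41×1024 + 1.04×2484 + 7.61×2958 + (z_c − 1.27 − 14.06)×3377
The z_c×3377 term appears on both sides and cancels. Collect the known terms of each column as K = Σ(ρt)_known − 3377 × (depth of known layers): K_A = 0 − 3377×36.8 = −124273.6; K_B = 30633.58 − 3377×(1.27 + 14.06) = −21135.83.
Balance: K_A + 36.8×ρ = K_B, so ρ = (K_B − K_A)/36.8 = 103138/36.8 = 2800 kg/m³.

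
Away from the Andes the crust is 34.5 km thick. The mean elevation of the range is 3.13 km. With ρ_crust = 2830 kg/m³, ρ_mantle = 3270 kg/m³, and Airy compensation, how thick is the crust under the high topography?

57.8 km

Root depth r = h ρ_c / (ρ_m − ρ_c) = 3.13 km × 2830 / 440 = 20.13 km.
Total thickness = T + h + r = 34.5 km + 3.13 km + 20.13 km = 57.8 km.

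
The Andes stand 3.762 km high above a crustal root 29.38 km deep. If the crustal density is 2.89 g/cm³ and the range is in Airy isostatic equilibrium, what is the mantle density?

3.26 g/cm³

Airy balance: ρ_c h = (ρ_m − ρ_c) r → ρ_m = ρ_c (1 + h/r).
ρ_m = 2.89 × (1 + 3.762 km/29.38 km) = 3.26 g/cm³.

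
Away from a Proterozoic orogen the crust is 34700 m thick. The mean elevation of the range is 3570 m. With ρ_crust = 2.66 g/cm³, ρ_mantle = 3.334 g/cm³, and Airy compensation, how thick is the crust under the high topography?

Root depth r = h ρ_c / (ρ_m − ρ_c) = 3570 m × 2.66 / 0.674 = 14090 m.
Total thickness = T + h + r = 34700 m + 3570 m + 14090 m = 52400 m.

52400 m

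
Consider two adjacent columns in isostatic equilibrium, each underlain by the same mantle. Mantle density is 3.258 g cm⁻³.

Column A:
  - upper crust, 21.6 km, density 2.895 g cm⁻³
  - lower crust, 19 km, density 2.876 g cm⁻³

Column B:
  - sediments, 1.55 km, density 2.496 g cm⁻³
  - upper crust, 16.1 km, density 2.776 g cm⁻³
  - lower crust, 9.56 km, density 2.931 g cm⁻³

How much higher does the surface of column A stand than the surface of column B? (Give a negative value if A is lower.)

For any compensation level in the mantle, the mantle terms cancel and isostasy reduces to e = (Σt_A − Σt_B) − (Σ(ρt)_A − Σ(ρt)_B) / ρ_m.
Σt_A = 40.6 km; Σt_B = 27.21 km; Σ(ρt)_A = 117.176; Σ(ρt)_B = 76.58276 (in km·g cm⁻³).
e = (40.6 − 27.21) − (117.176 − 76.58276) / 3.258 = 0.93 km.

0.93 km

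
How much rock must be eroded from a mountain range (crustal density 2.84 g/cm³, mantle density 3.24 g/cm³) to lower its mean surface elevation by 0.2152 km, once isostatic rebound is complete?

Net drop Δ = e − u = e − e ρ_c/ρ_m = e (ρ_m − ρ_c)/ρ_m.
e = Δ ρ_m/(ρ_m − ρ_c) = 0.2152 km × 3.24/0.4 = 1.74 km.

1.74 km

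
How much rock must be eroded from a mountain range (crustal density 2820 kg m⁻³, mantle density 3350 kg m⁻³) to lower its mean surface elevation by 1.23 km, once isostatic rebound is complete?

Net drop Δ = e − u = e − e ρ_c/ρ_m = e (ρ_m − ρ_c)/ρ_m.
e = Δ ρ_m/(ρ_m − ρ_c) = 1.23 km × 3350/530 = 7.77 km.

7.77 km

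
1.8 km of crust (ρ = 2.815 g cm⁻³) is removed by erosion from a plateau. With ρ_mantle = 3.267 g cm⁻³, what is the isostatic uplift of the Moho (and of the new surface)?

Unloading: uplift u = e ρ_c/ρ_m = 1.8 km × 2.815/3.267 = 1.55 km.

1.55 km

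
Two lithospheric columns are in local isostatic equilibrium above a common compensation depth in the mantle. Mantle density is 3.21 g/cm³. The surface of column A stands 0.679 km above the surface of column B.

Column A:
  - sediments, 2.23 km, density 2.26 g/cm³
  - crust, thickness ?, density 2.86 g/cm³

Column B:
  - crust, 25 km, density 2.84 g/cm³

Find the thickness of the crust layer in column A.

Take the compensation level at the base of the deeper column (depth z_c below the surface of column A) and equate Σ ρ_i t_i down to z_c; mantle fills any gap and the z_c terms cancel.
Column A: 2.23×2.26 + x×2.86 + (z_c − 2.23 − x)×3.21
Column B: 0.679×0 + 25×2.84 + (z_c − 0.679 − 25)×3.21
The z_c×3.21 term appears on both sides and cancels. Collect the known terms of each column as K = Σ(ρt)_known − 3.21 × (depth of known layers): K_A = 5.0398 − 3.21×2.23 = −2.1185; K_B = 71 − 3.21×(0.679 + 25) = −11.42959.
Balance: K_A − x×(3.21 − 2.86) = K_B, so x = (K_A − K_B)/(3.21 − 2.86) = 9.31109/0.35 = 26.6 km.

26.6 km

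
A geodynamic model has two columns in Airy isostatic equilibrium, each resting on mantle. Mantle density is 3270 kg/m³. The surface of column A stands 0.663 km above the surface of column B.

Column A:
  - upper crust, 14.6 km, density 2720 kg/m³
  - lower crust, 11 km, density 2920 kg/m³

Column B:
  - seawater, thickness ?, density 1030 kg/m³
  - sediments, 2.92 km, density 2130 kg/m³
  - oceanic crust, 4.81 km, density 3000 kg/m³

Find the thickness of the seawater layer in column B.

Take the compensation level at the base of the deeper column (depth z_c below the surface of column A) and equate Σ ρ_i t_i down to z_c; mantle fills any gap and the z_c terms cancel.
Column A: 14.6×2720 + 11×2920 + (z_c − 25.6)×3270
Column B: 0.663×0 + x×1030 + 2.92×2130 + 4.81×3000 + (z_c − 0.663 − 7.73 − x)×3270
The z_c×3270 term appears on both sides and cancels. Collect the known terms of each column as K = Σ(ρt)_known − 3270 × (depth of known layers): K_A = 71832 − 3270×25.6 = −11880; K_B = 20649.6 − 3270×(0.663 + 7.73) = −6795.51.
Balance: K_A = K_B − x×(3270 − 1030), so x = (K_B − K_A)/(3270 − 1030) = 5084.49/2240 = 2.27 km.

2.27 km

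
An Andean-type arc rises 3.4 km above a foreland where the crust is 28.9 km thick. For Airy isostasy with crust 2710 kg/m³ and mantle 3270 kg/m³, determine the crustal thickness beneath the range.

48.8 km

Root depth r = h ρ_c / (ρ_m − ρ_c) = 3.4 km × 2710 / 560 = 16.45 km.
Total thickness = T + h + r = 28.9 km + 3.4 km + 16.45 km = 48.8 km.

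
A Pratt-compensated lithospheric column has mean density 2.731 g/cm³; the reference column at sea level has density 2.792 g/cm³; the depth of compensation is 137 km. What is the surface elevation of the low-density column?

3.06 km

ρ_ref D = ρ (D + h) → h = D (ρ_ref − ρ)/ρ.
h = 137 km × (2.792 − 2.731)/2.731 = 3.06 km.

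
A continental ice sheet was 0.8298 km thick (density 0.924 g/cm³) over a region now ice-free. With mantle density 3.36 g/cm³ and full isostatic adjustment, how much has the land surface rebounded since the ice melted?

0.228 km

Removing the load lets mantle flow back in; uplift u satisfies ρ_ice t = ρ_m u.
u = t ρ_ice/ρ_m = 0.8298 km × 0.924/3.36 = 0.228 km.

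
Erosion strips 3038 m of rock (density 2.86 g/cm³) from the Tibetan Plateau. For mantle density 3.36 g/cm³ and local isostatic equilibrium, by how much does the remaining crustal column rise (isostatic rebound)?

Unloading: uplift u = e ρ_c/ρ_m = 3038 m × 2.86/3.36 = 2590 m.

2590 m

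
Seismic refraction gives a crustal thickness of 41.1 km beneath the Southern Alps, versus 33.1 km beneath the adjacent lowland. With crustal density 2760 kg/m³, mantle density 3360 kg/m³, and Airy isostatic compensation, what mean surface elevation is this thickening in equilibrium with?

Excess crust Δ = 41.1 km − 33.1 km = 8 km, split between elevation h and root r with h + r = Δ.
Airy balance ρ_c h = (ρ_m − ρ_c) r gives r = h ρ_c/(ρ_m − ρ_c), so h (1 + ρ_c/(ρ_m − ρ_c)) = Δ, i.e. h = Δ (ρ_m − ρ_c)/ρ_m.
h = 8 km × 600/3360 = 1.43 km.

1.43 km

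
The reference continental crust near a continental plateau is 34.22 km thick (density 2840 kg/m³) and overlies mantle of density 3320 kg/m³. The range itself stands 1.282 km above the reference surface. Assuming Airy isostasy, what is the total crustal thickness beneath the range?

Root depth r = h ρ_c / (ρ_m − ρ_c) = 1.282 km × 2840 / 480 = 7.585 km.
Total thickness = T + h + r = 34.22 km + 1.282 km + 7.585 km = 43.1 km.

43.1 km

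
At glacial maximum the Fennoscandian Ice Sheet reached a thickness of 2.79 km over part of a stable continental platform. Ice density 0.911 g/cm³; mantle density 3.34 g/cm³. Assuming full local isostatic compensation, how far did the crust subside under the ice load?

0.761 km

Isostatic balance requires: the ice load ρ_ice t is balanced by mantle displaced below, ρ_m s.
s = t ρ_ice / ρ_m = 2.79 km × 0.911/3.34 = 0.761 km.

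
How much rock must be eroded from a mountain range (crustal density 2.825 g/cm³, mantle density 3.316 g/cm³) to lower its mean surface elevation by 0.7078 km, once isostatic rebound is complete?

4.78 km

Net drop Δ = e − u = e − e ρ_c/ρ_m = e (ρ_m − ρ_c)/ρ_m.
e = Δ ρ_m/(ρ_m − ρ_c) = 0.7078 km × 3.316/0.491 = 4.78 km.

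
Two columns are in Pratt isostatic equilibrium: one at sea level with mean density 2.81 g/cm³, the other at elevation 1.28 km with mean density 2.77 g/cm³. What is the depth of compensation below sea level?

ρ_ref D = ρ (D + h) → D (ρ_ref − ρ) = ρ h.
D = ρ h/(ρ_ref − ρ) = 2.77 × 1.28 km/(2.81 − 2.77) = 88.6 km.

88.6 km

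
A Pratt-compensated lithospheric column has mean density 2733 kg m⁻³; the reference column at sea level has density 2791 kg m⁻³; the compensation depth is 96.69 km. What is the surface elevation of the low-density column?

ρ_ref D = ρ (D + h) → h = D (ρ_ref − ρ)/ρ.
h = 96.69 km × (2791 − 2733)/2733 = 2.05 km.

2.05 km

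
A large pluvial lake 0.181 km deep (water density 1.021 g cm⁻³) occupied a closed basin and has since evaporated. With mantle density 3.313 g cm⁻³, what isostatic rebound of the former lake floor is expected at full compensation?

u = d ρ_w/ρ_m = 0.181 km × 1.021/3.313 = 0.0558 km.

0.0558 km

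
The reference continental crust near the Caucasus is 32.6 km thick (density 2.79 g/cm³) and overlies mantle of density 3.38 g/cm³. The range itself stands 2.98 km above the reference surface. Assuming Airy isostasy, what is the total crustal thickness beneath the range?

Root depth r = h ρ_c / (ρ_m − ρ_c) = 2.98 km × 2.79 / 0.59 = 14.09 km.
Total thickness = T + h + r = 32.6 km + 2.98 km + 14.09 km = 49.7 km.

49.7 km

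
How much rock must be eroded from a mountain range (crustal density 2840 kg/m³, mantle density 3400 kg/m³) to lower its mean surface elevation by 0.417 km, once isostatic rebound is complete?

Net drop Δ = e − u = e − e ρ_c/ρ_m = e (ρ_m − ρ_c)/ρ_m.
e = Δ ρ_m/(ρ_m − ρ_c) = 0.417 km × 3400/560 = 2.53 km.

2.53 km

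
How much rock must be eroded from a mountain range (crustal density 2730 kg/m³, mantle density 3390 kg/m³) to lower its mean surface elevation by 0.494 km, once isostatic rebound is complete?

2.54 km

Net drop Δ = e − u = e − e ρ_c/ρ_m = e (ρ_m − ρ_c)/ρ_m.
e = Δ ρ_m/(ρ_m − ρ_c) = 0.494 km × 3390/660 = 2.54 km.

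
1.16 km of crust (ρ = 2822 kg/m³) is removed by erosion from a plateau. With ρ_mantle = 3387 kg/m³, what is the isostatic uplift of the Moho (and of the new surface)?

0.966 km

Unloading: uplift u = e ρ_c/ρ_m = 1.16 km × 2822/3387 = 0.966 km.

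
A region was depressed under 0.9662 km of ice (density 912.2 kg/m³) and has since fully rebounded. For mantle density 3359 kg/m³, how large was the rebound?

Removing the load lets mantle flow back in; uplift u satisfies ρ_ice t = ρ_m u.
u = t ρ_ice/ρ_m = 0.9662 km × 912.2/3359 = 0.262 km.

0.262 km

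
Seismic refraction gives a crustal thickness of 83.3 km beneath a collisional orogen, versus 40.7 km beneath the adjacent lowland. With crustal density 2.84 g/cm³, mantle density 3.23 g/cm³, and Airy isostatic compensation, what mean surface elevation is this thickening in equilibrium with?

Excess crust Δ = 83.3 km − 40.7 km = 42.6 km, split between elevation h and root r with h + r = Δ.
Airy balance ρ_c h = (ρ_m − ρ_c) r gives r = h ρ_c/(ρ_m − ρ_c), so h (1 + ρ_c/(ρ_m − ρ_c)) = Δ, i.e. h = Δ (ρ_m − ρ_c)/ρ_m.
h = 42.6 km × 0.39/3.23 = 5.14 km.

5.14 km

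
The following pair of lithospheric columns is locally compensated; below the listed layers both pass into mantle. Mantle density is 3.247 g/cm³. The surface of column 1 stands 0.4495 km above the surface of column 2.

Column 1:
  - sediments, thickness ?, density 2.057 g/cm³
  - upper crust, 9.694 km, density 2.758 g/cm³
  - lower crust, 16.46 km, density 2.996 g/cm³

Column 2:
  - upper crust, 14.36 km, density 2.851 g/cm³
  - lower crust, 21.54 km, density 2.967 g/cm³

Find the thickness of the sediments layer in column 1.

3.62 km

Take the compensation level at the base of the deeper column (depth z_c below the surface of column 1) and equate Σ ρ_i t_i down to z_c; mantle fills any gap and the z_c terms cancel.
Column 1: x×2.057 + 9.694×2.758 + 16.46×2.996 + (z_c − 26.154 − x)×3.247
Column 2: 0.4495×0 + 14.36×2.851 + 21.54×2.967 + (z_c − 0.4495 − 35.9)×3.247
The z_c×3.247 term appears on both sides and cancels. Collect the known terms of each column as K = Σ(ρt)_known − 3.247 × (depth of known layers): K_1 = 76.050212 − 3.247×26.154 = −8.871826; K_2 = 104.84954 − 3.247×(0.4495 + 35.9) = −13.1772865.
Balance: K_1 − x×(3.247 − 2.057) = K_2, so x = (K_1 − K_2)/(3.247 − 2.057) = 4.30546/1.19 = 3.62 km.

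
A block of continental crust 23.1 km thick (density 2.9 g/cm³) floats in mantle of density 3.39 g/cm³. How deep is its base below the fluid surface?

Draft d = t ρ_obj/ρ_fluid = 23.1 km × 2.9/3.39 = 19.8 km.

19.8 km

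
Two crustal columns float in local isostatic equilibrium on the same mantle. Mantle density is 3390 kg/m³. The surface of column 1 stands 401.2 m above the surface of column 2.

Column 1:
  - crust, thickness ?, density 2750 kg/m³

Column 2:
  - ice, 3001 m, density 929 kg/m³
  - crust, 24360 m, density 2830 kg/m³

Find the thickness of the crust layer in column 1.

Take the compensation level at the base of the deeper column (depth z_c below the surface of column 1) and equate Σ ρ_i t_i down to z_c; mantle fills any gap and the z_c terms cancel.
Column 1: x×2750 + (z_c − 0 − x)×3390
Column 2: 401.2×0 + 3001×929 + 24360×2830 + (z_c − 401.2 − 27361)×3390
The z_c×3390 term appears on both sides and cancels. Collect the known terms of each column as K = Σ(ρt)_known − 3390 × (depth of known layers): K_1 = 0 − 3390×0 = 0; K_2 = 71726729 − 3390×(401.2 + 27361) = −22387129.
Balance: K_1 − x×(3390 − 2750) = K_2, so x = (K_1 − K_2)/(3390 − 2750) = 22387100/640 = 35000 m.

35000 m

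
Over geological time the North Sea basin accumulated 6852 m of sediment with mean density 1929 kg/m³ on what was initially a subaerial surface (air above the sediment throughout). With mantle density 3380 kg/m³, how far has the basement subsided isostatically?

Subaerial load: s = t ρ_sed / ρ_m = 6852 m × 1929/3380 = 3910 m.

3910 m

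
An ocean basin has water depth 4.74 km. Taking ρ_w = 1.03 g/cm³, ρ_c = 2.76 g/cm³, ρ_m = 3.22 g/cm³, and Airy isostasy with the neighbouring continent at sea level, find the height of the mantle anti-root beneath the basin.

17.8 km

In Airy isostatic equilibrium: replacing crust with seawater at the top is compensated by replacing crust with mantle at the base: d (ρ_c − ρ_w) = a (ρ_m − ρ_c).
a = d (ρ_c − ρ_w)/(ρ_m − ρ_c) = 4.74 km × 1.73/0.46 = 17.8 km.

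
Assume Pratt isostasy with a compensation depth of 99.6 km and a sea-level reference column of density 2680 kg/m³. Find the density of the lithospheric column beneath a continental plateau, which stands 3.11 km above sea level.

Pratt balance: ρ_ref D = ρ (D + h).
ρ = ρ_ref D/(D + h) = 2680 × 99.6 km/(99.6 km + 3.11 km) = 2600 kg/m³.

2600 kg/m³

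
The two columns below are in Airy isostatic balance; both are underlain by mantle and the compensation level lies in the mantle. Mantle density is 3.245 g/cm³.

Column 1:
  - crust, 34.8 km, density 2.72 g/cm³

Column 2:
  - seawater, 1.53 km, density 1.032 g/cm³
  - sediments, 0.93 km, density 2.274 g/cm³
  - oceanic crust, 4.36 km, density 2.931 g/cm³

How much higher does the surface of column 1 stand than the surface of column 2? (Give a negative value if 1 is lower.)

For any compensation level in the mantle, the mantle terms cancel and isostasy reduces to e = (Σt_1 − Σt_2) − (Σ(ρt)_1 − Σ(ρt)_2) / ρ_m.
Σt_1 = 34.8 km; Σt_2 = 6.82 km; Σ(ρt)_1 = 94.656; Σ(ρt)_2 = 16.47294 (in km·g/cm³).
e = (34.8 − 6.82) − (94.656 − 16.47294) / 3.245 = 3.89 km.

3.89 km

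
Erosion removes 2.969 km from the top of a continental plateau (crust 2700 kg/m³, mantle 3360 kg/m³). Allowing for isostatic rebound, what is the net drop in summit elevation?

Rebound u = e ρ_c/ρ_m = 2.969 km × 2700/3360 = 2.386 km.
Net surface drop = e − u = 2.969 km − 2.386 km = e (ρ_m − ρ_c)/ρ_m = 0.583 km.

0.583 km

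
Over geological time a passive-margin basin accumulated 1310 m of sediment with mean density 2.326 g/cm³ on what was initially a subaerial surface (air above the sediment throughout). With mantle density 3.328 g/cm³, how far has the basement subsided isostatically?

Subaerial load: s = t ρ_sed / ρ_m = 1310 m × 2.326/3.328 = 916 m.

916 m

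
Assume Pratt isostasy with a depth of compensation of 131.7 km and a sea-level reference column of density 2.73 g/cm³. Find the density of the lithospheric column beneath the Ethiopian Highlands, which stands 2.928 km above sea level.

Pratt balance: ρ_ref D = ρ (D + h).
ρ = ρ_ref D/(D + h) = 2.73 × 131.7 km/(131.7 km + 2.928 km) = 2.67 g/cm³.

2.67 g/cm³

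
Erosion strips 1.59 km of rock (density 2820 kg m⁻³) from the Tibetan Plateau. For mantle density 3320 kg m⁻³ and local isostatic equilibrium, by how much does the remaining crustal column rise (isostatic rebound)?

Unloading: uplift u = e ρ_c/ρ_m = 1.59 km × 2820/3320 = 1.35 km.

1.35 km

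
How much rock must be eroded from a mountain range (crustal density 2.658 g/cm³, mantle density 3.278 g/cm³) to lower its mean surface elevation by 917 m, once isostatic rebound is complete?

4850 m

Net drop Δ = e − u = e − e ρ_c/ρ_m = e (ρ_m − ρ_c)/ρ_m.
e = Δ ρ_m/(ρ_m − ρ_c) = 917 m × 3.278/0.62 = 4850 m.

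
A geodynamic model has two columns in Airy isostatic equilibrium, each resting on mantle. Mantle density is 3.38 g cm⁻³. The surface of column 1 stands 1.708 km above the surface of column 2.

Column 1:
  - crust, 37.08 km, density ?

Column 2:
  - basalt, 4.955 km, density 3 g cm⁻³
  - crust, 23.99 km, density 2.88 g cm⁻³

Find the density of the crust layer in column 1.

Take the compensation level at the base of the deeper column (depth z_c below the surface of column 1) and equate Σ ρ_i t_i down to z_c; mantle fills any gap and the z_c terms cancel.
Column 1: 37.08×ρ + (z_c − 37.08)×3.38
Column 2: 1.708×0 + 4.955×3 + 23.99×2.88 + (z_c − 1.708 − 28.945)×3.38
The z_c×3.38 term appears on both sides and cancels. Collect the known terms of each column as K = Σ(ρt)_known − 3.38 × (depth of known layers): K_1 = 0 − 3.38×37.08 = −125.3304; K_2 = 83.9562 − 3.38×(1.708 + 28.945) = −19.65094.
Balance: K_1 + 37.08×ρ = K_2, so ρ = (K_2 − K_1)/37.08 = 105.679/37.08 = 2.85 g cm⁻³.

2.85 g cm⁻³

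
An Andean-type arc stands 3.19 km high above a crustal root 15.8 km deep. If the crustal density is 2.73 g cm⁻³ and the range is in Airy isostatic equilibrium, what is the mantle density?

3.28 g cm⁻³

Airy balance: ρ_c h = (ρ_m − ρ_c) r → ρ_m = ρ_c (1 + h/r).
ρ_m = 2.73 × (1 + 3.19 km/15.8 km) = 3.28 g cm⁻³.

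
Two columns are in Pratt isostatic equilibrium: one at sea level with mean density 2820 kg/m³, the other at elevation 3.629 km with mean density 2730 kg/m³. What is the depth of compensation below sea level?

110 km

ρ_ref D = ρ (D + h) → D (ρ_ref − ρ) = ρ h.
D = ρ h/(ρ_ref − ρ) = 2730 × 3.629 km/(2820 − 2730) = 110 km.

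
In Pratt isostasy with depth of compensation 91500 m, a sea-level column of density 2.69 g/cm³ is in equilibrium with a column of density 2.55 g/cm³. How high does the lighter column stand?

ρ_ref D = ρ (D + h) → h = D (ρ_ref − ρ)/ρ.
h = 91500 m × (2.69 − 2.55)/2.55 = 5020 m.

5020 m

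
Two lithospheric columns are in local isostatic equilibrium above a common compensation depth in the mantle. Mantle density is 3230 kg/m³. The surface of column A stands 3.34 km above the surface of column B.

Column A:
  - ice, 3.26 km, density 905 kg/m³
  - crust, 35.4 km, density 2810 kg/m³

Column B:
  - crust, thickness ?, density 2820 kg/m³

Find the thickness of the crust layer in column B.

28.4 km

Take the compensation level at the base of the deeper column (depth z_c below the surface of column A) and equate Σ ρ_i t_i down to z_c; mantle fills any gap and the z_c terms cancel.
Column A: 3.26×905 + 35.4×2810 + (z_c − 38.66)×3230
Column B: 3.34×0 + x×2820 + (z_c − 3.34 − 0 − x)×3230
The z_c×3230 term appears on both sides and cancels. Collect the known terms of each column as K = Σ(ρt)_known − 3230 × (depth of known layers): K_A = 102424.3 − 3230×38.66 = −22447.5; K_B = 0 − 3230×(3.34 + 0) = −10788.2.
Balance: K_A = K_B − x×(3230 − 2820), so x = (K_B − K_A)/(3230 − 2820) = 11659.3/410 = 28.4 km.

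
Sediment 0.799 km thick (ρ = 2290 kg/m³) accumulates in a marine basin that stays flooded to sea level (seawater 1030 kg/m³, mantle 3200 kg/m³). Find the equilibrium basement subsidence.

Submarine loading: the sediment displaces seawater, and the subsidence is in turn flooded, so s (ρ_m − ρ_w) = t (ρ_sed − ρ_w).
s = 0.799 km × (2290 − 1030) / (3200 − 1030) = 0.464 km.

0.464 km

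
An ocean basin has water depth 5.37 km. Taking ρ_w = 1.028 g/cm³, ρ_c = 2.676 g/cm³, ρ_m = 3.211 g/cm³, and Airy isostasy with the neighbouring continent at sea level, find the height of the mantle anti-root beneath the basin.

16.5 km

Equating mass per unit area of the two columns: replacing crust with seawater at the top is compensated by replacing crust with mantle at the base: d (ρ_c − ρ_w) = a (ρ_m − ρ_c).
a = d (ρ_c − ρ_w)/(ρ_m − ρ_c) = 5.37 km × 1.648/0.535 = 16.5 km.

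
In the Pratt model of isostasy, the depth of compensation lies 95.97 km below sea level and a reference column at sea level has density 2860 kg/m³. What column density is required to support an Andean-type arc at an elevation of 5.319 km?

Pratt balance: ρ_ref D = ρ (D + h).
ρ = ρ_ref D/(D + h) = 2860 × 95.97 km/(95.97 km + 5.319 km) = 2710 kg/m³.

2710 kg/m³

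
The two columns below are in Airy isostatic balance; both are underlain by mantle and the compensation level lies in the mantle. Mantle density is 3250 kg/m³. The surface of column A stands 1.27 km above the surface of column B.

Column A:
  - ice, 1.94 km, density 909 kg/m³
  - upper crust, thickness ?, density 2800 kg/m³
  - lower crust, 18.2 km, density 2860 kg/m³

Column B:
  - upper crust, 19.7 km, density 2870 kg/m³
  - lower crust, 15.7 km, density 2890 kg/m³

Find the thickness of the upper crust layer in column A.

12.5 km

Take the compensation level at the base of the deeper column (depth z_c below the surface of column A) and equate Σ ρ_i t_i down to z_c; mantle fills any gap and the z_c terms cancel.
Column A: 1.94×909 + x×2800 + 18.2×2860 + (z_c − 20.14 − x)×3250
Column B: 1.27×0 + 19.7×2870 + 15.7×2890 + (z_c − 1.27 − 35.4)×3250
The z_c×3250 term appears on both sides and cancels. Collect the known terms of each column as K = Σ(ρt)_known − 3250 × (depth of known layers): K_A = 53815.46 − 3250×20.14 = −11639.54; K_B = 101912 − 3250×(1.27 + 35.4) = −17265.5.
Balance: K_A − x×(3250 − 2800) = K_B, so x = (K_A − K_B)/(3250 − 2800) = 5625.96/450 = 12.5 km.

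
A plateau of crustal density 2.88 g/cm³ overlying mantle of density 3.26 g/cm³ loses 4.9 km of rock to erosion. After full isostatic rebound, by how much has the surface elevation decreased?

0.571 km

Rebound u = e ρ_c/ρ_m = 4.9 km × 2.88/3.26 = 4.329 km.
Net surface drop = e − u = 4.9 km − 4.329 km = e (ρ_m − ρ_c)/ρ_m = 0.571 km.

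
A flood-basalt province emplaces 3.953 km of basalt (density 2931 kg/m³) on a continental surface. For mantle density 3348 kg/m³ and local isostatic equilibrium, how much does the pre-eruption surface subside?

3.46 km

Subaerial loading: s = t ρ_load / ρ_m.
s = 3.953 km × 2931/3348 = 3.46 km.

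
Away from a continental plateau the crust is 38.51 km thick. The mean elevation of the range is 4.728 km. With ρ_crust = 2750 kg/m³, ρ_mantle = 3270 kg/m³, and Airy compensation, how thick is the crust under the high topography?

68.2 km

Root depth r = h ρ_c / (ρ_m − ρ_c) = 4.728 km × 2750 / 520 = 25 km.
Total thickness = T + h + r = 38.51 km + 4.728 km + 25 km = 68.2 km.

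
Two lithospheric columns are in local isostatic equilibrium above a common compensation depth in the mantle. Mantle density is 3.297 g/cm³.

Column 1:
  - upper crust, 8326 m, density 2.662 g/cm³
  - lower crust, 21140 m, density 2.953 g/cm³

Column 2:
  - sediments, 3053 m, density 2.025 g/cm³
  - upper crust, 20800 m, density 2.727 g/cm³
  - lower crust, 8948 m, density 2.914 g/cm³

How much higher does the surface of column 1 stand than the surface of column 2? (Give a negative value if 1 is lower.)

−2000 m

For any compensation level in the mantle, the mantle terms cancel and isostasy reduces to e = (Σt_1 − Σt_2) − (Σ(ρt)_1 − Σ(ρt)_2) / ρ_m.
Σt_1 = 29466 m; Σt_2 = 32801 m; Σ(ρt)_1 = 84590.232; Σ(ρt)_2 = 88978.397 (in m·g/cm³).
e = (29466 − 32801) − (84590.232 − 88978.397) / 3.297 = −2000 m.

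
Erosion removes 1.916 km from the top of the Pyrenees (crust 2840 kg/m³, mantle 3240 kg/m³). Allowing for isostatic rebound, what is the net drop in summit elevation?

0.237 km

Rebound u = e ρ_c/ρ_m = 1.916 km × 2840/3240 = 1.679 km.
Net surface drop = e − u = 1.916 km − 1.679 km = e (ρ_m − ρ_c)/ρ_m = 0.237 km.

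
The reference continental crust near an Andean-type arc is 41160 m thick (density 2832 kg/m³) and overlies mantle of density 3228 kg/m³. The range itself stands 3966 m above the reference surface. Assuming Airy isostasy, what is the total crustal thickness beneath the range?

Root depth r = h ρ_c / (ρ_m − ρ_c) = 3966 m × 2832 / 396 = 28360 m.
Total thickness = T + h + r = 41160 m + 3966 m + 28360 m = 73500 m.

73500 m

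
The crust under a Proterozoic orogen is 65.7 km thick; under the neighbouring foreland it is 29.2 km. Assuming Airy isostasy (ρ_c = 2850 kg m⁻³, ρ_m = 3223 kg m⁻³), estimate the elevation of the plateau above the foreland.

4.22 km

Excess crust Δ = 65.7 km − 29.2 km = 36.5 km, split between elevation h and root r with h + r = Δ.
Airy balance ρ_c h = (ρ_m − ρ_c) r gives r = h ρ_c/(ρ_m − ρ_c), so h (1 + ρ_c/(ρ_m − ρ_c)) = Δ, i.e. h = Δ (ρ_m − ρ_c)/ρ_m.
h = 36.5 km × 373/3223 = 4.22 km.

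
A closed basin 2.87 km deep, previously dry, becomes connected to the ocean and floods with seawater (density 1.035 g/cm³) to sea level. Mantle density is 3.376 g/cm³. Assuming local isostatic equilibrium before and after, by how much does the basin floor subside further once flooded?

1.27 km

After flooding the water column is d + s deep. Its weight must equal the weight of mantle displaced by the extra subsidence s: (d + s) ρ_w = s ρ_m.
s = d ρ_w / (ρ_m − ρ_w) = 2.87 km × 1.035/(3.376 − 1.035) = 1.27 km.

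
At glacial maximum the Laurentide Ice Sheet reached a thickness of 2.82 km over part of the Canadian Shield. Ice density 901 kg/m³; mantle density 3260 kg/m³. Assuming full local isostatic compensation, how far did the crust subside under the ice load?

0.779 km

Equating mass per unit area of the two columns: the ice load ρ_ice t is balanced by mantle displaced below, ρ_m s.
s = t ρ_ice / ρ_m = 2.82 km × 901/3260 = 0.779 km.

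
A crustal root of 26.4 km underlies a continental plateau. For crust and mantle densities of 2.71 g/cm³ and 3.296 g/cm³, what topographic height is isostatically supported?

In Airy isostatic equilibrium: ρ_c h = (ρ_m − ρ_c) r.
h = r (ρ_m − ρ_c) / ρ_c = 26.4 km × (3.296 − 2.71) / 2.71 = 5.71 km.

5.71 km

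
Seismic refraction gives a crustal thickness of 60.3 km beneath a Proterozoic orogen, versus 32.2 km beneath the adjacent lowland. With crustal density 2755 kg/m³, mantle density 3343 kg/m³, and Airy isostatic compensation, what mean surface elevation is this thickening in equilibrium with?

4.94 km

Excess crust Δ = 60.3 km − 32.2 km = 28.1 km, split between elevation h and root r with h + r = Δ.
Airy balance ρ_c h = (ρ_m − ρ_c) r gives r = h ρ_c/(ρ_m − ρ_c), so h (1 + ρ_c/(ρ_m − ρ_c)) = Δ, i.e. h = Δ (ρ_m − ρ_c)/ρ_m.
h = 28.1 km × 588/3343 = 4.94 km.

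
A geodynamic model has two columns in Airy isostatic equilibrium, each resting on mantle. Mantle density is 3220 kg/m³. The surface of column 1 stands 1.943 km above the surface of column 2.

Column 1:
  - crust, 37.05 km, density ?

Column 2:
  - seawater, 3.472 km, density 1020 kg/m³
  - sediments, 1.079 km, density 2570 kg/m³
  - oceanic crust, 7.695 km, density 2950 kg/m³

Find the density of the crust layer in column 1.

Take the compensation level at the base of the deeper column (depth z_c below the surface of column 1) and equate Σ ρ_i t_i down to z_c; mantle fills any gap and the z_c terms cancel.
Column 1: 37.05×ρ + (z_c − 37.05)×3220
Column 2: 1.943×0 + 3.472×1020 + 1.079×2570 + 7.695×2950 + (z_c − 1.943 − 12.246)×3220
The z_c×3220 term appears on both sides and cancels. Collect the known terms of each column as K = Σ(ρt)_known − 3220 × (depth of known layers): K_1 = 0 − 3220×37.05 = −119301; K_2 = 29014.72 − 3220×(1.943 + 12.246) = −16673.86.
Balance: K_1 + 37.05×ρ = K_2, so ρ = (K_2 − K_1)/37.05 = 102627/37.05 = 2770 kg/m³.

2770 kg/m³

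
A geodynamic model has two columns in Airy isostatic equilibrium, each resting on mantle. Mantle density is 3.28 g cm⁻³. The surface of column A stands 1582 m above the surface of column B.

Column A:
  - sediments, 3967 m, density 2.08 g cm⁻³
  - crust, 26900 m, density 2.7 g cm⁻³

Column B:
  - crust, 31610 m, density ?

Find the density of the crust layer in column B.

Take the compensation level at the base of the deeper column (depth z_c below the surface of column A) and equate Σ ρ_i t_i down to z_c; mantle fills any gap and the z_c terms cancel.
Column A: 3967×2.08 + 26900×2.7 + (z_c − 30867)×3.28
Column B: 1582×0 + 31610×ρ + (z_c − 1582 − 31610)×3.28
The z_c×3.28 term appears on both sides and cancels. Collect the known terms of each column as K = Σ(ρt)_known − 3.28 × (depth of known layers): K_A = 80881.36 − 3.28×30867 = −20362.4; K_B = 0 − 3.28×(1582 + 31610) = −108869.76.
Balance: K_A = K_B + 31610×ρ, so ρ = (K_A − K_B)/31610 = 88507.4/31610 = 2.8 g cm⁻³.

2.8 g cm⁻³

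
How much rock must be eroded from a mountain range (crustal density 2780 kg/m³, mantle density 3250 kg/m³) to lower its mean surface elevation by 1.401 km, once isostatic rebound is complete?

Net drop Δ = e − u = e − e ρ_c/ρ_m = e (ρ_m − ρ_c)/ρ_m.
e = Δ ρ_m/(ρ_m − ρ_c) = 1.401 km × 3250/470 = 9.69 km.

9.69 km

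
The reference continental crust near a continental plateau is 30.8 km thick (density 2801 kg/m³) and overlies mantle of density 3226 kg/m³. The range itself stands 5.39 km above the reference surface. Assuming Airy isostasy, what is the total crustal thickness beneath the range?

Root depth r = h ρ_c / (ρ_m − ρ_c) = 5.39 km × 2801 / 425 = 35.52 km.
Total thickness = T + h + r = 30.8 km + 5.39 km + 35.52 km = 71.7 km.

71.7 km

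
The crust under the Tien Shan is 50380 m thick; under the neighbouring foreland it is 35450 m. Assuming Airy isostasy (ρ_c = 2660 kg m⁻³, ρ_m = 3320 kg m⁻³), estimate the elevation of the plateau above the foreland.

Excess crust Δ = 50380 m − 35450 m = 14930 m, split between elevation h and root r with h + r = Δ.
Airy balance ρ_c h = (ρ_m − ρ_c) r gives r = h ρ_c/(ρ_m − ρ_c), so h (1 + ρ_c/(ρ_m − ρ_c)) = Δ, i.e. h = Δ (ρ_m − ρ_c)/ρ_m.
h = 14930 m × 660/3320 = 2970 m.

2970 m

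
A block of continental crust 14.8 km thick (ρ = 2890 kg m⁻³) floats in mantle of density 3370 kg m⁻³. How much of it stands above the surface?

2.11 km

Floating equilibrium: submerged depth d = t ρ_obj/ρ_fluid = 14.8 km × 2890/3370 = 12.69 km.
Freeboard = t − d = 14.8 km − 12.69 km = 2.11 km.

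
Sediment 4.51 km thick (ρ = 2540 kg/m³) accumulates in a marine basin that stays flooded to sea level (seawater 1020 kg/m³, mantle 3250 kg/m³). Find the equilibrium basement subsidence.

3.07 km

Submarine loading: the sediment displaces seawater, and the subsidence is in turn flooded, so s (ρ_m − ρ_w) = t (ρ_sed − ρ_w).
s = 4.51 km × (2540 − 1020) / (3250 − 1020) = 3.07 km.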